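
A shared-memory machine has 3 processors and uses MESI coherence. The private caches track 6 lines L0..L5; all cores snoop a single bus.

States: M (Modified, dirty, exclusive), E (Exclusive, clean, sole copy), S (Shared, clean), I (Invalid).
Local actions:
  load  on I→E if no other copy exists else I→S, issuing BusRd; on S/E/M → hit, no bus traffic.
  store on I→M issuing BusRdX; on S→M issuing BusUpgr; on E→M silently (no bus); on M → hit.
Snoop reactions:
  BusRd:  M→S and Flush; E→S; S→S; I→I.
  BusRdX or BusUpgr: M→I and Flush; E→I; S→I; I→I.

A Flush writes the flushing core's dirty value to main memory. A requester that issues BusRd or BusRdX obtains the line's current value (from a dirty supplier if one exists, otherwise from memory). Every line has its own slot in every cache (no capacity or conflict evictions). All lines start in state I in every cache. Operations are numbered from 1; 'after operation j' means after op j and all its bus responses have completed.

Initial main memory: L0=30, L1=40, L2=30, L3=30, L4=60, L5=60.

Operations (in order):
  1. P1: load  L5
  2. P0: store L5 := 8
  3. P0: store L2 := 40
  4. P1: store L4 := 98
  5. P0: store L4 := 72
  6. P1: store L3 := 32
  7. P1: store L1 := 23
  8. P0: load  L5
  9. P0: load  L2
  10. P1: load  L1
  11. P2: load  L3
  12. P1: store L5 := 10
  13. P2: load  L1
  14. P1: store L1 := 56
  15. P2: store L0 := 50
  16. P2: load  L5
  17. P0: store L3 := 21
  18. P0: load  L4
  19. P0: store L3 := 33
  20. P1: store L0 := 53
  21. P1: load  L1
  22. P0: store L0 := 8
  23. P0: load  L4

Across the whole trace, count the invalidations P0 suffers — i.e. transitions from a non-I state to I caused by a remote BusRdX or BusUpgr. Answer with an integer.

[1] P1: load  L5 | P0:I, P1:E(60), P2:I | bus: BusRd
[2] P0: store L5 := 8 | P0:M(8), P1:I, P2:I | bus: BusRdX
[3] P0: store L2 := 40 | P0:M(40), P1:I, P2:I | bus: BusRdX
[4] P1: store L4 := 98 | P0:I, P1:M(98), P2:I | bus: BusRdX
[5] P0: store L4 := 72 | P0:M(72), P1:I, P2:I | bus: BusRdX,Flush
[6] P1: store L3 := 32 | P0:I, P1:M(32), P2:I | bus: BusRdX
[7] P1: store L1 := 23 | P0:I, P1:M(23), P2:I | bus: BusRdX
[8] P0: load  L5 | P0:M(8), P1:I, P2:I | bus: none
[9] P0: load  L2 | P0:M(40), P1:I, P2:I | bus: none
[10] P1: load  L1 | P0:I, P1:M(23), P2:I | bus: none
[11] P2: load  L3 | P0:I, P1:S(32), P2:S(32) | bus: BusRd,Flush
[12] P1: store L5 := 10 | P0:I, P1:M(10), P2:I | bus: BusRdX,Flush
[13] P2: load  L1 | P0:I, P1:S(23), P2:S(23) | bus: BusRd,Flush
[14] P1: store L1 := 56 | P0:I, P1:M(56), P2:I | bus: BusUpgr
[15] P2: store L0 := 50 | P0:I, P1:I, P2:M(50) | bus: BusRdX
[16] P2: load  L5 | P0:I, P1:S(10), P2:S(10) | bus: BusRd,Flush
[17] P0: store L3 := 21 | P0:M(21), P1:I, P2:I | bus: BusRdX
[18] P0: load  L4 | P0:M(72), P1:I, P2:I | bus: none
[19] P0: store L3 := 33 | P0:M(33), P1:I, P2:I | bus: none
[20] P1: store L0 := 53 | P0:I, P1:M(53), P2:I | bus: BusRdX,Flush
[21] P1: load  L1 | P0:I, P1:M(56), P2:I | bus: none
[22] P0: store L0 := 8 | P0:M(8), P1:I, P2:I | bus: BusRdX,Flush
[23] P0: load  L4 | P0:M(72), P1:I, P2:I | bus: none

invalidations = 1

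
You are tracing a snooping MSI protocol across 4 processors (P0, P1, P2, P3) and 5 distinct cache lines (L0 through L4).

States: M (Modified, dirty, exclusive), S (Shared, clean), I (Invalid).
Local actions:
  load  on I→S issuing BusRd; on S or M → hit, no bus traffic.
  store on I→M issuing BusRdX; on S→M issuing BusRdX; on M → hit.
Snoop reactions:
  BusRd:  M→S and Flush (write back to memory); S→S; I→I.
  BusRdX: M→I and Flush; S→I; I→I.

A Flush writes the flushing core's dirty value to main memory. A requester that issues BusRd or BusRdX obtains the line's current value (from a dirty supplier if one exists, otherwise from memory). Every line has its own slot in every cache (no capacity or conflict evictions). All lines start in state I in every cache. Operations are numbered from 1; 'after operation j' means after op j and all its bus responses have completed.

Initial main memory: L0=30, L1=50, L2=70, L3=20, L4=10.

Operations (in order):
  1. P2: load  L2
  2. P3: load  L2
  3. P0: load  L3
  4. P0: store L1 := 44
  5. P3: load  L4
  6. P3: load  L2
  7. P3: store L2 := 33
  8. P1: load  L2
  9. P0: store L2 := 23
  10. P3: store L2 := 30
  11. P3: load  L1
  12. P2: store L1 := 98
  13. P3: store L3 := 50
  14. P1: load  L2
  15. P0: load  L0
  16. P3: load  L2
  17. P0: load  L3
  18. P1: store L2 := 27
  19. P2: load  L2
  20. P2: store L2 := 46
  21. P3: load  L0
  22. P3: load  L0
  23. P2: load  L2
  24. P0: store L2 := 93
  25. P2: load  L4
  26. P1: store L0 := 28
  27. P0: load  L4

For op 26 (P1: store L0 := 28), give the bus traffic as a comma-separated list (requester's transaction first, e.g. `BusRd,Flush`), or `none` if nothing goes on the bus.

[1] P2: load  L2 | P0:I, P1:I, P2:S(70), P3:I | bus: BusRd
[2] P3: load  L2 | P0:I, P1:I, P2:S(70), P3:S(70) | bus: BusRd
[3] P0: load  L3 | P0:S(20), P1:I, P2:I, P3:I | bus: BusRd
[4] P0: store L1 := 44 | P0:M(44), P1:I, P2:I, P3:I | bus: BusRdX
[5] P3: load  L4 | P0:I, P1:I, P2:I, P3:S(10) | bus: BusRd
[6] P3: load  L2 | P0:I, P1:I, P2:S(70), P3:S(70) | bus: none
[7] P3: store L2 := 33 | P0:I, P1:I, P2:I, P3:M(33) | bus: BusRdX
[8] P1: load  L2 | P0:I, P1:S(33), P2:I, P3:S(33) | bus: BusRd,Flush
[9] P0: store L2 := 23 | P0:M(23), P1:I, P2:I, P3:I | bus: BusRdX
[10] P3: store L2 := 30 | P0:I, P1:I, P2:I, P3:M(30) | bus: BusRdX,Flush
[11] P3: load  L1 | P0:S(44), P1:I, P2:I, P3:S(44) | bus: BusRd,Flush
[12] P2: store L1 := 98 | P0:I, P1:I, P2:M(98), P3:I | bus: BusRdX
[13] P3: store L3 := 50 | P0:I, P1:I, P2:I, P3:M(50) | bus: BusRdX
[14] P1: load  L2 | P0:I, P1:S(30), P2:I, P3:S(30) | bus: BusRd,Flush
[15] P0: load  L0 | P0:S(30), P1:I, P2:I, P3:I | bus: BusRd
[16] P3: load  L2 | P0:I, P1:S(30), P2:I, P3:S(30) | bus: none
[17] P0: load  L3 | P0:S(50), P1:I, P2:I, P3:S(50) | bus: BusRd,Flush
[18] P1: store L2 := 27 | P0:I, P1:M(27), P2:I, P3:I | bus: BusRdX
[19] P2: load  L2 | P0:I, P1:S(27), P2:S(27), P3:I | bus: BusRd,Flush
[20] P2: store L2 := 46 | P0:I, P1:I, P2:M(46), P3:I | bus: BusRdX
[21] P3: load  L0 | P0:S(30), P1:I, P2:I, P3:S(30) | bus: BusRd
[22] P3: load  L0 | P0:S(30), P1:I, P2:I, P3:S(30) | bus: none
[23] P2: load  L2 | P0:I, P1:I, P2:M(46), P3:I | bus: none
[24] P0: store L2 := 93 | P0:M(93), P1:I, P2:I, P3:I | bus: BusRdX,Flush
[25] P2: load  L4 | P0:I, P1:I, P2:S(10), P3:S(10) | bus: BusRd
[26] P1: store L0 := 28 | P0:I, P1:M(28), P2:I, P3:I | bus: BusRdX
[27] P0: load  L4 | P0:S(10), P1:I, P2:S(10), P3:S(10) | bus: BusRd

bus = BusRdX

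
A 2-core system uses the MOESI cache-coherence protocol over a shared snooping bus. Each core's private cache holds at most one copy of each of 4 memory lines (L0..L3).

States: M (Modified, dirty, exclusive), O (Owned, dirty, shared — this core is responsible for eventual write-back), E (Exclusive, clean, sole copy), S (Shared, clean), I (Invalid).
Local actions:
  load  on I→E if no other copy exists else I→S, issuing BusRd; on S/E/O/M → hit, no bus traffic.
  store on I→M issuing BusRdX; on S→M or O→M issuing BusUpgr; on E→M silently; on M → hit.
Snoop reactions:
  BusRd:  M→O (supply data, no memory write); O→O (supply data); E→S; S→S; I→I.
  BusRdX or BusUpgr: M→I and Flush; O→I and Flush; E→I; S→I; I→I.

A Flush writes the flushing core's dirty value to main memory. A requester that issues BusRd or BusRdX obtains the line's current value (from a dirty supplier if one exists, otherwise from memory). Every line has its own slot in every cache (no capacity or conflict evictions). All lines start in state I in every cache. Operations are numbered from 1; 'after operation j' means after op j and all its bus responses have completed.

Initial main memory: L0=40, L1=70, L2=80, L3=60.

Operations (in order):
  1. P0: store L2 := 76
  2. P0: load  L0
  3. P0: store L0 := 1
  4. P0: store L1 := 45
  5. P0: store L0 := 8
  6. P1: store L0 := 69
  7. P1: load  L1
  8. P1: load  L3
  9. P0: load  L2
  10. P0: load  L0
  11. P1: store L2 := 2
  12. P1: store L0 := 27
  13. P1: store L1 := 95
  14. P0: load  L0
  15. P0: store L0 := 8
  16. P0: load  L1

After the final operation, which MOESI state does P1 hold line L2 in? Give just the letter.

state = M

[1] P0: store L2 := 76 | P0:M(76), P1:I | bus: BusRdX
[2] P0: load  L0 | P0:E(40), P1:I | bus: BusRd
[3] P0: store L0 := 1 | P0:M(1), P1:I | bus: none
[4] P0: store L1 := 45 | P0:M(45), P1:I | bus: BusRdX
[5] P0: store L0 := 8 | P0:M(8), P1:I | bus: none
[6] P1: store L0 := 69 | P0:I, P1:M(69) | bus: BusRdX,Flush
[7] P1: load  L1 | P0:O(45), P1:S(45) | bus: BusRd
[8] P1: load  L3 | P0:I, P1:E(60) | bus: BusRd
[9] P0: load  L2 | P0:M(76), P1:I | bus: none
[10] P0: load  L0 | P0:S(69), P1:O(69) | bus: BusRd
[11] P1: store L2 := 2 | P0:I, P1:M(2) | bus: BusRdX,Flush
[12] P1: store L0 := 27 | P0:I, P1:M(27) | bus: BusUpgr
[13] P1: store L1 := 95 | P0:I, P1:M(95) | bus: BusUpgr,Flush
[14] P0: load  L0 | P0:S(27), P1:O(27) | bus: BusRd
[15] P0: store L0 := 8 | P0:M(8), P1:I | bus: BusUpgr,Flush
[16] P0: load  L1 | P0:S(95), P1:O(95) | bus: BusRd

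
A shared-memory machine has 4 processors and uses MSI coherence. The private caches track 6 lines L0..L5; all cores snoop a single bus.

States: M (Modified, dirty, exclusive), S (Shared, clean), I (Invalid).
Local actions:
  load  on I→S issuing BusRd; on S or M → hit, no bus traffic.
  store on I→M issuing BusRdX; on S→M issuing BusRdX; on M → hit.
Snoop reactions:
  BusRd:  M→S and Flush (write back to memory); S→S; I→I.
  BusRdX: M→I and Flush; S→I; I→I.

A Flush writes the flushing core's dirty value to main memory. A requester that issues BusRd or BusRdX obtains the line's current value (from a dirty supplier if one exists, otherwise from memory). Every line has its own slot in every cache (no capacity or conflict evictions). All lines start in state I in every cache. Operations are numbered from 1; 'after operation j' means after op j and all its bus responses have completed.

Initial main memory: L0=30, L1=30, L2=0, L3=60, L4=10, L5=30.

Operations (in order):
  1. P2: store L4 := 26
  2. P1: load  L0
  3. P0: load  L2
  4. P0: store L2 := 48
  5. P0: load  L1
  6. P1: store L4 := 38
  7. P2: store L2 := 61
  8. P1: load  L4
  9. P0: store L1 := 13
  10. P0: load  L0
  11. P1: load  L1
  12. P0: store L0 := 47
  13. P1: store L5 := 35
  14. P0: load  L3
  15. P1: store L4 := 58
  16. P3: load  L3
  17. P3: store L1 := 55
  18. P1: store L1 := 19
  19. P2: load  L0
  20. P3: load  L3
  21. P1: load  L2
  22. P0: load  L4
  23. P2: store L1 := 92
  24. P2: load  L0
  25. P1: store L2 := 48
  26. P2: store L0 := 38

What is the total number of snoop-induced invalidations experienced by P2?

invalidations = 2

1. P2: store L4 := 26  bus=[BusRdX]  L4: P0=I P1=I P2=M P3=I  mem[L4]=10
2. P1: load  L0  bus=[BusRd]  L0: P0=I P1=S P2=I P3=I  mem[L0]=30
3. P0: load  L2  bus=[BusRd]  L2: P0=S P1=I P2=I P3=I  mem[L2]=0
4. P0: store L2 := 48  bus=[BusRdX]  L2: P0=M P1=I P2=I P3=I  mem[L2]=0
5. P0: load  L1  bus=[BusRd]  L1: P0=S P1=I P2=I P3=I  mem[L1]=30
6. P1: store L4 := 38  bus=[BusRdX,Flush]  L4: P0=I P1=M P2=I P3=I  mem[L4]=26
7. P2: store L2 := 61  bus=[BusRdX,Flush]  L2: P0=I P1=I P2=M P3=I  mem[L2]=48
8. P1: load  L4  bus=[-]  L4: P0=I P1=M P2=I P3=I  mem[L4]=26
9. P0: store L1 := 13  bus=[BusRdX]  L1: P0=M P1=I P2=I P3=I  mem[L1]=30
10. P0: load  L0  bus=[BusRd]  L0: P0=S P1=S P2=I P3=I  mem[L0]=30
11. P1: load  L1  bus=[BusRd,Flush]  L1: P0=S P1=S P2=I P3=I  mem[L1]=13
12. P0: store L0 := 47  bus=[BusRdX]  L0: P0=M P1=I P2=I P3=I  mem[L0]=30
13. P1: store L5 := 35  bus=[BusRdX]  L5: P0=I P1=M P2=I P3=I  mem[L5]=30
14. P0: load  L3  bus=[BusRd]  L3: P0=S P1=I P2=I P3=I  mem[L3]=60
15. P1: store L4 := 58  bus=[-]  L4: P0=I P1=M P2=I P3=I  mem[L4]=26
16. P3: load  L3  bus=[BusRd]  L3: P0=S P1=I P2=I P3=S  mem[L3]=60
17. P3: store L1 := 55  bus=[BusRdX]  L1: P0=I P1=I P2=I P3=M  mem[L1]=13
18. P1: store L1 := 19  bus=[BusRdX,Flush]  L1: P0=I P1=M P2=I P3=I  mem[L1]=55
19. P2: load  L0  bus=[BusRd,Flush]  L0: P0=S P1=I P2=S P3=I  mem[L0]=47
20. P3: load  L3  bus=[-]  L3: P0=S P1=I P2=I P3=S  mem[L3]=60
21. P1: load  L2  bus=[BusRd,Flush]  L2: P0=I P1=S P2=S P3=I  mem[L2]=61
22. P0: load  L4  bus=[BusRd,Flush]  L4: P0=S P1=S P2=I P3=I  mem[L4]=58
23. P2: store L1 := 92  bus=[BusRdX,Flush]  L1: P0=I P1=I P2=M P3=I  mem[L1]=19
24. P2: load  L0  bus=[-]  L0: P0=S P1=I P2=S P3=I  mem[L0]=47
25. P1: store L2 := 48  bus=[BusRdX]  L2: P0=I P1=M P2=I P3=I  mem[L2]=61
26. P2: store L0 := 38  bus=[BusRdX]  L0: P0=I P1=I P2=M P3=I  mem[L0]=47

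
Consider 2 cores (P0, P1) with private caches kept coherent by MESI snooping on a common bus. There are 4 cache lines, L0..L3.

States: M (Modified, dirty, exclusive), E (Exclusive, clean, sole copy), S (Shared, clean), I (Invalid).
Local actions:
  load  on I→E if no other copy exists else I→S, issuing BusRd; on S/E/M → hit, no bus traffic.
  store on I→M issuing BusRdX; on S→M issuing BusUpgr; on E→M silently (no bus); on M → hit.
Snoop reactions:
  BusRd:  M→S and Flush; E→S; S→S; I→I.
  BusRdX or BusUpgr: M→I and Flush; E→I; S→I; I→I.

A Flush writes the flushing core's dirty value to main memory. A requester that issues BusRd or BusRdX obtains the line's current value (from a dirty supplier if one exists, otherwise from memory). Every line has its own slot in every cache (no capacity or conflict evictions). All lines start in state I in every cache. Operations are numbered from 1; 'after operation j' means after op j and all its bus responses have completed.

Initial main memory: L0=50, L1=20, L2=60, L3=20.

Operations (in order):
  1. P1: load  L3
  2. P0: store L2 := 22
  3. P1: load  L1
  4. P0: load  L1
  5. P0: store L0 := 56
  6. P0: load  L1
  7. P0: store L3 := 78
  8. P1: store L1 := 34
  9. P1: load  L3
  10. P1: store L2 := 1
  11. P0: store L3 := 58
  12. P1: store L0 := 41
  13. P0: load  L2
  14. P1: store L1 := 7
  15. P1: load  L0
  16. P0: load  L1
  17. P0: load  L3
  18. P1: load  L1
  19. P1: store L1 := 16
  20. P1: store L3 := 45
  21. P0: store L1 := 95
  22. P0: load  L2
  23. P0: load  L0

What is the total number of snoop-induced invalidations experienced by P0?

step 1: P1: load  L3  ⟶  IE  (L3)  txn=BusRd  M[L3]=20
step 2: P0: store L2 := 22  ⟶  MI  (L2)  txn=BusRdX  M[L2]=60
step 3: P1: load  L1  ⟶  IE  (L1)  txn=BusRd  M[L1]=20
step 4: P0: load  L1  ⟶  SS  (L1)  txn=BusRd  M[L1]=20
step 5: P0: store L0 := 56  ⟶  MI  (L0)  txn=BusRdX  M[L0]=50
step 6: P0: load  L1  ⟶  SS  (L1)  txn=∅  M[L1]=20
step 7: P0: store L3 := 78  ⟶  MI  (L3)  txn=BusRdX  M[L3]=20
step 8: P1: store L1 := 34  ⟶  IM  (L1)  txn=BusUpgr  M[L1]=20
step 9: P1: load  L3  ⟶  SS  (L3)  txn=BusRd+Flush  M[L3]=78
step 10: P1: store L2 := 1  ⟶  IM  (L2)  txn=BusRdX+Flush  M[L2]=22
step 11: P0: store L3 := 58  ⟶  MI  (L3)  txn=BusUpgr  M[L3]=78
step 12: P1: store L0 := 41  ⟶  IM  (L0)  txn=BusRdX+Flush  M[L0]=56
step 13: P0: load  L2  ⟶  SS  (L2)  txn=BusRd+Flush  M[L2]=1
step 14: P1: store L1 := 7  ⟶  IM  (L1)  txn=∅  M[L1]=20
step 15: P1: load  L0  ⟶  IM  (L0)  txn=∅  M[L0]=56
step 16: P0: load  L1  ⟶  SS  (L1)  txn=BusRd+Flush  M[L1]=7
step 17: P0: load  L3  ⟶  MI  (L3)  txn=∅  M[L3]=78
step 18: P1: load  L1  ⟶  SS  (L1)  txn=∅  M[L1]=7
step 19: P1: store L1 := 16  ⟶  IM  (L1)  txn=BusUpgr  M[L1]=7
step 20: P1: store L3 := 45  ⟶  IM  (L3)  txn=BusRdX+Flush  M[L3]=58
step 21: P0: store L1 := 95  ⟶  MI  (L1)  txn=BusRdX+Flush  M[L1]=16
step 22: P0: load  L2  ⟶  SS  (L2)  txn=∅  M[L2]=1
step 23: P0: load  L0  ⟶  SS  (L0)  txn=BusRd+Flush  M[L0]=41

invalidations = 5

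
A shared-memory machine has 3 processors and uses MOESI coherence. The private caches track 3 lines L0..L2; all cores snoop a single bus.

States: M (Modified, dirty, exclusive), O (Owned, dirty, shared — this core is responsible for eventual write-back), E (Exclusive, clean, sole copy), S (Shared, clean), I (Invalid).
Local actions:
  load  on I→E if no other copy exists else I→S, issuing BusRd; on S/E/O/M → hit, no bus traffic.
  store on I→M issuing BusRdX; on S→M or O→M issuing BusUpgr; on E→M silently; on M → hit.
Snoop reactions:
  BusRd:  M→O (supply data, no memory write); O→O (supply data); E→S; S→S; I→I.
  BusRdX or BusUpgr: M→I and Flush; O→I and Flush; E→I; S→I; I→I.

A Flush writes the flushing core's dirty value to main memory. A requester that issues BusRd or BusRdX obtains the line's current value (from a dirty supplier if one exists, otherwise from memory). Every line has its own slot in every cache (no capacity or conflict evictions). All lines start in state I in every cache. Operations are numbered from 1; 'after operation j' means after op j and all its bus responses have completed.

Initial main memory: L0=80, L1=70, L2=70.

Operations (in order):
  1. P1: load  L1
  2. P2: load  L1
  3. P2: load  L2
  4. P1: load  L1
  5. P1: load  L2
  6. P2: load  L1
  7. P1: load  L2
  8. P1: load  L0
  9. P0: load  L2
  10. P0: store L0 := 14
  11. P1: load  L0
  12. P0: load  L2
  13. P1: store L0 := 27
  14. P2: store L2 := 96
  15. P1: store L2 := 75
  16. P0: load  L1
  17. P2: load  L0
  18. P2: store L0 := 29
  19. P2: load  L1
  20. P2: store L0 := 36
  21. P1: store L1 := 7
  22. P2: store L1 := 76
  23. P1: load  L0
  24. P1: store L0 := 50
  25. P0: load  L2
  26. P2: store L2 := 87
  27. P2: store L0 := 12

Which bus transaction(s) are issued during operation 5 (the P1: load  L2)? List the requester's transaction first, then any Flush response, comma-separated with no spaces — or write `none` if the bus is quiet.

1. P1: load  L1  bus=[BusRd]  L1: P0=I P1=E P2=I  mem[L1]=70
2. P2: load  L1  bus=[BusRd]  L1: P0=I P1=S P2=S  mem[L1]=70
3. P2: load  L2  bus=[BusRd]  L2: P0=I P1=I P2=E  mem[L2]=70
4. P1: load  L1  bus=[-]  L1: P0=I P1=S P2=S  mem[L1]=70
5. P1: load  L2  bus=[BusRd]  L2: P0=I P1=S P2=S  mem[L2]=70
6. P2: load  L1  bus=[-]  L1: P0=I P1=S P2=S  mem[L1]=70
7. P1: load  L2  bus=[-]  L2: P0=I P1=S P2=S  mem[L2]=70
8. P1: load  L0  bus=[BusRd]  L0: P0=I P1=E P2=I  mem[L0]=80
9. P0: load  L2  bus=[BusRd]  L2: P0=S P1=S P2=S  mem[L2]=70
10. P0: store L0 := 14  bus=[BusRdX]  L0: P0=M P1=I P2=I  mem[L0]=80
11. P1: load  L0  bus=[BusRd]  L0: P0=O P1=S P2=I  mem[L0]=80
12. P0: load  L2  bus=[-]  L2: P0=S P1=S P2=S  mem[L2]=70
13. P1: store L0 := 27  bus=[BusUpgr,Flush]  L0: P0=I P1=M P2=I  mem[L0]=14
14. P2: store L2 := 96  bus=[BusUpgr]  L2: P0=I P1=I P2=M  mem[L2]=70
15. P1: store L2 := 75  bus=[BusRdX,Flush]  L2: P0=I P1=M P2=I  mem[L2]=96
16. P0: load  L1  bus=[BusRd]  L1: P0=S P1=S P2=S  mem[L1]=70
17. P2: load  L0  bus=[BusRd]  L0: P0=I P1=O P2=S  mem[L0]=14
18. P2: store L0 := 29  bus=[BusUpgr,Flush]  L0: P0=I P1=I P2=M  mem[L0]=27
19. P2: load  L1  bus=[-]  L1: P0=S P1=S P2=S  mem[L1]=70
20. P2: store L0 := 36  bus=[-]  L0: P0=I P1=I P2=M  mem[L0]=27
21. P1: store L1 := 7  bus=[BusUpgr]  L1: P0=I P1=M P2=I  mem[L1]=70
22. P2: store L1 := 76  bus=[BusRdX,Flush]  L1: P0=I P1=I P2=M  mem[L1]=7
23. P1: load  L0  bus=[BusRd]  L0: P0=I P1=S P2=O  mem[L0]=27
24. P1: store L0 := 50  bus=[BusUpgr,Flush]  L0: P0=I P1=M P2=I  mem[L0]=36
25. P0: load  L2  bus=[BusRd]  L2: P0=S P1=O P2=I  mem[L2]=96
26. P2: store L2 := 87  bus=[BusRdX,Flush]  L2: P0=I P1=I P2=M  mem[L2]=75
27. P2: store L0 := 12  bus=[BusRdX,Flush]  L0: P0=I P1=I P2=M  mem[L0]=50

bus = BusRd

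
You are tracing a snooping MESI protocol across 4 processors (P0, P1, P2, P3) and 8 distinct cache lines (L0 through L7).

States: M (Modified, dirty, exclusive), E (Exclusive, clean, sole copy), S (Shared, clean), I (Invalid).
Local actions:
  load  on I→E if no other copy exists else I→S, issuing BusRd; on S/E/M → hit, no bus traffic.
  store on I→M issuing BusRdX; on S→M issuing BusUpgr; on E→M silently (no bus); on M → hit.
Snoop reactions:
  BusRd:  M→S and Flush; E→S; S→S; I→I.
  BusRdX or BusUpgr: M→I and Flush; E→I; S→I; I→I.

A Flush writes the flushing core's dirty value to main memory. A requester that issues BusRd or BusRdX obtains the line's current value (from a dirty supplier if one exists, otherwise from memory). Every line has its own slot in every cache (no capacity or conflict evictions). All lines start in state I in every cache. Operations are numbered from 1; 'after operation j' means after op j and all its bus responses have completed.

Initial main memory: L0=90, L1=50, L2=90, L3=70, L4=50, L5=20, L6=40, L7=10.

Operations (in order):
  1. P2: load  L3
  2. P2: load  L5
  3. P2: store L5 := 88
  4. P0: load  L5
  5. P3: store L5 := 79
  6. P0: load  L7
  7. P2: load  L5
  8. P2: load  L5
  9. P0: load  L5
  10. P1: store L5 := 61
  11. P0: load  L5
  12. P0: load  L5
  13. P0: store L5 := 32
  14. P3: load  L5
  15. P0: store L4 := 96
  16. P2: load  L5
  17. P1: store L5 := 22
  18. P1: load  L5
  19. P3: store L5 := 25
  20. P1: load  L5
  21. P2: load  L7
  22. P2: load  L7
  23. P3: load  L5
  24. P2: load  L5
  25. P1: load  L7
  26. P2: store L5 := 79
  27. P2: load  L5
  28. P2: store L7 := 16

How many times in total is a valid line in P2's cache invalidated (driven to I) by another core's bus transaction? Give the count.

1. P2: load  L3  bus=[BusRd]  L3: P0=I P1=I P2=E P3=I  mem[L3]=70
2. P2: load  L5  bus=[BusRd]  L5: P0=I P1=I P2=E P3=I  mem[L5]=20
3. P2: store L5 := 88  bus=[-]  L5: P0=I P1=I P2=M P3=I  mem[L5]=20
4. P0: load  L5  bus=[BusRd,Flush]  L5: P0=S P1=I P2=S P3=I  mem[L5]=88
5. P3: store L5 := 79  bus=[BusRdX]  L5: P0=I P1=I P2=I P3=M  mem[L5]=88
6. P0: load  L7  bus=[BusRd]  L7: P0=E P1=I P2=I P3=I  mem[L7]=10
7. P2: load  L5  bus=[BusRd,Flush]  L5: P0=I P1=I P2=S P3=S  mem[L5]=79
8. P2: load  L5  bus=[-]  L5: P0=I P1=I P2=S P3=S  mem[L5]=79
9. P0: load  L5  bus=[BusRd]  L5: P0=S P1=I P2=S P3=S  mem[L5]=79
10. P1: store L5 := 61  bus=[BusRdX]  L5: P0=I P1=M P2=I P3=I  mem[L5]=79
11. P0: load  L5  bus=[BusRd,Flush]  L5: P0=S P1=S P2=I P3=I  mem[L5]=61
12. P0: load  L5  bus=[-]  L5: P0=S P1=S P2=I P3=I  mem[L5]=61
13. P0: store L5 := 32  bus=[BusUpgr]  L5: P0=M P1=I P2=I P3=I  mem[L5]=61
14. P3: load  L5  bus=[BusRd,Flush]  L5: P0=S P1=I P2=I P3=S  mem[L5]=32
15. P0: store L4 := 96  bus=[BusRdX]  L4: P0=M P1=I P2=I P3=I  mem[L4]=50
16. P2: load  L5  bus=[BusRd]  L5: P0=S P1=I P2=S P3=S  mem[L5]=32
17. P1: store L5 := 22  bus=[BusRdX]  L5: P0=I P1=M P2=I P3=I  mem[L5]=32
18. P1: load  L5  bus=[-]  L5: P0=I P1=M P2=I P3=I  mem[L5]=32
19. P3: store L5 := 25  bus=[BusRdX,Flush]  L5: P0=I P1=I P2=I P3=M  mem[L5]=22
20. P1: load  L5  bus=[BusRd,Flush]  L5: P0=I P1=S P2=I P3=S  mem[L5]=25
21. P2: load  L7  bus=[BusRd]  L7: P0=S P1=I P2=S P3=I  mem[L7]=10
22. P2: load  L7  bus=[-]  L7: P0=S P1=I P2=S P3=I  mem[L7]=10
23. P3: load  L5  bus=[-]  L5: P0=I P1=S P2=I P3=S  mem[L5]=25
24. P2: load  L5  bus=[BusRd]  L5: P0=I P1=S P2=S P3=S  mem[L5]=25
25. P1: load  L7  bus=[BusRd]  L7: P0=S P1=S P2=S P3=I  mem[L7]=10
26. P2: store L5 := 79  bus=[BusUpgr]  L5: P0=I P1=I P2=M P3=I  mem[L5]=25
27. P2: load  L5  bus=[-]  L5: P0=I P1=I P2=M P3=I  mem[L5]=25
28. P2: store L7 := 16  bus=[BusUpgr]  L7: P0=I P1=I P2=M P3=I  mem[L7]=10

invalidations = 3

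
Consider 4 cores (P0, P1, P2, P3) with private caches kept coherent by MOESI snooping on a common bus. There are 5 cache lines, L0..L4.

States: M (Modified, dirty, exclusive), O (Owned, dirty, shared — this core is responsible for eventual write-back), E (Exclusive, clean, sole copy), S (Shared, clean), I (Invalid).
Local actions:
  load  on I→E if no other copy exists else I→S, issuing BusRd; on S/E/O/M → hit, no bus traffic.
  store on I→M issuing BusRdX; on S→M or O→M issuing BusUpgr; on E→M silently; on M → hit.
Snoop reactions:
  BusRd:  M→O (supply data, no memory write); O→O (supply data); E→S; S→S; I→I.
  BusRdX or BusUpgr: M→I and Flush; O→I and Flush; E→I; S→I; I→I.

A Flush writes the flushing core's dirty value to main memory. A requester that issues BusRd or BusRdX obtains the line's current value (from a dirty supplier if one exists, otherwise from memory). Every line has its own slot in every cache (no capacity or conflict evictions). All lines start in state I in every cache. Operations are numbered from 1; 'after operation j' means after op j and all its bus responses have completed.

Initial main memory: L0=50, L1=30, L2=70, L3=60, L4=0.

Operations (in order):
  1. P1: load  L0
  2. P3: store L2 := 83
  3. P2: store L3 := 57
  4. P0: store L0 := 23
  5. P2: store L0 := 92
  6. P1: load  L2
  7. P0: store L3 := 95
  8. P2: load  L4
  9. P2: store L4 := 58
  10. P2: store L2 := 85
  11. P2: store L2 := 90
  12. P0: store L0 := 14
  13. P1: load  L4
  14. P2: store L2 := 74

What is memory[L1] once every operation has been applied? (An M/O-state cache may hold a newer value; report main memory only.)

memory[L1] = 30

[1] P1: load  L0 | P0:I, P1:E(50), P2:I, P3:I | bus: BusRd
[2] P3: store L2 := 83 | P0:I, P1:I, P2:I, P3:M(83) | bus: BusRdX
[3] P2: store L3 := 57 | P0:I, P1:I, P2:M(57), P3:I | bus: BusRdX
[4] P0: store L0 := 23 | P0:M(23), P1:I, P2:I, P3:I | bus: BusRdX
[5] P2: store L0 := 92 | P0:I, P1:I, P2:M(92), P3:I | bus: BusRdX,Flush
[6] P1: load  L2 | P0:I, P1:S(83), P2:I, P3:O(83) | bus: BusRd
[7] P0: store L3 := 95 | P0:M(95), P1:I, P2:I, P3:I | bus: BusRdX,Flush
[8] P2: load  L4 | P0:I, P1:I, P2:E(0), P3:I | bus: BusRd
[9] P2: store L4 := 58 | P0:I, P1:I, P2:M(58), P3:I | bus: none
[10] P2: store L2 := 85 | P0:I, P1:I, P2:M(85), P3:I | bus: BusRdX,Flush
[11] P2: store L2 := 90 | P0:I, P1:I, P2:M(90), P3:I | bus: none
[12] P0: store L0 := 14 | P0:M(14), P1:I, P2:I, P3:I | bus: BusRdX,Flush
[13] P1: load  L4 | P0:I, P1:S(58), P2:O(58), P3:I | bus: BusRd
[14] P2: store L2 := 74 | P0:I, P1:I, P2:M(74), P3:I | bus: none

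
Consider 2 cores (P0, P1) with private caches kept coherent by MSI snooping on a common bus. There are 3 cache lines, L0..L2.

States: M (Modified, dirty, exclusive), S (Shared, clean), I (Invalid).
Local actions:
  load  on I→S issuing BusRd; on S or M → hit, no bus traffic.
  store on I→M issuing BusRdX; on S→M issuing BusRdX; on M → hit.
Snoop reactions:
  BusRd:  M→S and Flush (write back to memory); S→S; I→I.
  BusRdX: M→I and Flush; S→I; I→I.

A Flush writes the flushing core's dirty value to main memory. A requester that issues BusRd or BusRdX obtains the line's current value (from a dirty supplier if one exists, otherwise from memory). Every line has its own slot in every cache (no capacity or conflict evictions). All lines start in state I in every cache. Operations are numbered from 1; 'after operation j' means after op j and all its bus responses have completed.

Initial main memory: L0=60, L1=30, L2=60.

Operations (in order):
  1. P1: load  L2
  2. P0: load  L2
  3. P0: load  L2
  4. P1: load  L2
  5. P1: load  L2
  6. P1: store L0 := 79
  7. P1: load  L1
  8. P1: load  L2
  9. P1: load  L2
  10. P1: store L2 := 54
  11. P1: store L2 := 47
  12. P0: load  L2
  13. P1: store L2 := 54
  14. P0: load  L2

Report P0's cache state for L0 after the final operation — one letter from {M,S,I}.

state = I

step 1: P1: load  L2  ⟶  IS  (L2)  txn=BusRd  M[L2]=60
step 2: P0: load  L2  ⟶  SS  (L2)  txn=BusRd  M[L2]=60
step 3: P0: load  L2  ⟶  SS  (L2)  txn=∅  M[L2]=60
step 4: P1: load  L2  ⟶  SS  (L2)  txn=∅  M[L2]=60
step 5: P1: load  L2  ⟶  SS  (L2)  txn=∅  M[L2]=60
step 6: P1: store L0 := 79  ⟶  IM  (L0)  txn=BusRdX  M[L0]=60
step 7: P1: load  L1  ⟶  IS  (L1)  txn=BusRd  M[L1]=30
step 8: P1: load  L2  ⟶  SS  (L2)  txn=∅  M[L2]=60
step 9: P1: load  L2  ⟶  SS  (L2)  txn=∅  M[L2]=60
step 10: P1: store L2 := 54  ⟶  IM  (L2)  txn=BusRdX  M[L2]=60
step 11: P1: store L2 := 47  ⟶  IM  (L2)  txn=∅  M[L2]=60
step 12: P0: load  L2  ⟶  SS  (L2)  txn=BusRd+Flush  M[L2]=47
step 13: P1: store L2 := 54  ⟶  IM  (L2)  txn=BusRdX  M[L2]=47
step 14: P0: load  L2  ⟶  SS  (L2)  txn=BusRd+Flush  M[L2]=54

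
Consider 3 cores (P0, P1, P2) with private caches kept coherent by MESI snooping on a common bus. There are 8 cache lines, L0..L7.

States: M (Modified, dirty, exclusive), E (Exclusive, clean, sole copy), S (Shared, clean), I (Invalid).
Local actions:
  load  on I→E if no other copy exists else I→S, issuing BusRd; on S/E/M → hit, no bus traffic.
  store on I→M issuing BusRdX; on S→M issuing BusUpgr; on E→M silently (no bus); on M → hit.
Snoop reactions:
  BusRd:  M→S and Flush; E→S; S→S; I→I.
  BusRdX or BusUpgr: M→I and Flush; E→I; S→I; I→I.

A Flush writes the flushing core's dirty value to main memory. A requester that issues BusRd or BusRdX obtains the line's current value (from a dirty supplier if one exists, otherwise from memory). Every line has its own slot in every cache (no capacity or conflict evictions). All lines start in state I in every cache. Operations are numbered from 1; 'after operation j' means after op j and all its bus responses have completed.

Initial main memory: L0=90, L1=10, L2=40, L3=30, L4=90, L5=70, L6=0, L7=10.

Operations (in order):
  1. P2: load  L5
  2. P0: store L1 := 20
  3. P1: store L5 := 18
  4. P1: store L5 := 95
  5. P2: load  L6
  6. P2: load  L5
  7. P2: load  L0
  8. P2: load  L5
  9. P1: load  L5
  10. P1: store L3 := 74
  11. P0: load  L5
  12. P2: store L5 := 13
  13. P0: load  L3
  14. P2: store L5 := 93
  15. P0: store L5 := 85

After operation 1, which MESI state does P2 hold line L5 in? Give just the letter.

state = E

1. P2: load  L5  bus=[BusRd]  L5: P0=I P1=I P2=E  mem[L5]=70
2. P0: store L1 := 20  bus=[BusRdX]  L1: P0=M P1=I P2=I  mem[L1]=10
3. P1: store L5 := 18  bus=[BusRdX]  L5: P0=I P1=M P2=I  mem[L5]=70
4. P1: store L5 := 95  bus=[-]  L5: P0=I P1=M P2=I  mem[L5]=70
5. P2: load  L6  bus=[BusRd]  L6: P0=I P1=I P2=E  mem[L6]=0
6. P2: load  L5  bus=[BusRd,Flush]  L5: P0=I P1=S P2=S  mem[L5]=95
7. P2: load  L0  bus=[BusRd]  L0: P0=I P1=I P2=E  mem[L0]=90
8. P2: load  L5  bus=[-]  L5: P0=I P1=S P2=S  mem[L5]=95
9. P1: load  L5  bus=[-]  L5: P0=I P1=S P2=S  mem[L5]=95
10. P1: store L3 := 74  bus=[BusRdX]  L3: P0=I P1=M P2=I  mem[L3]=30
11. P0: load  L5  bus=[BusRd]  L5: P0=S P1=S P2=S  mem[L5]=95
12. P2: store L5 := 13  bus=[BusUpgr]  L5: P0=I P1=I P2=M  mem[L5]=95
13. P0: load  L3  bus=[BusRd,Flush]  L3: P0=S P1=S P2=I  mem[L3]=74
14. P2: store L5 := 93  bus=[-]  L5: P0=I P1=I P2=M  mem[L5]=95
15. P0: store L5 := 85  bus=[BusRdX,Flush]  L5: P0=M P1=I P2=I  mem[L5]=93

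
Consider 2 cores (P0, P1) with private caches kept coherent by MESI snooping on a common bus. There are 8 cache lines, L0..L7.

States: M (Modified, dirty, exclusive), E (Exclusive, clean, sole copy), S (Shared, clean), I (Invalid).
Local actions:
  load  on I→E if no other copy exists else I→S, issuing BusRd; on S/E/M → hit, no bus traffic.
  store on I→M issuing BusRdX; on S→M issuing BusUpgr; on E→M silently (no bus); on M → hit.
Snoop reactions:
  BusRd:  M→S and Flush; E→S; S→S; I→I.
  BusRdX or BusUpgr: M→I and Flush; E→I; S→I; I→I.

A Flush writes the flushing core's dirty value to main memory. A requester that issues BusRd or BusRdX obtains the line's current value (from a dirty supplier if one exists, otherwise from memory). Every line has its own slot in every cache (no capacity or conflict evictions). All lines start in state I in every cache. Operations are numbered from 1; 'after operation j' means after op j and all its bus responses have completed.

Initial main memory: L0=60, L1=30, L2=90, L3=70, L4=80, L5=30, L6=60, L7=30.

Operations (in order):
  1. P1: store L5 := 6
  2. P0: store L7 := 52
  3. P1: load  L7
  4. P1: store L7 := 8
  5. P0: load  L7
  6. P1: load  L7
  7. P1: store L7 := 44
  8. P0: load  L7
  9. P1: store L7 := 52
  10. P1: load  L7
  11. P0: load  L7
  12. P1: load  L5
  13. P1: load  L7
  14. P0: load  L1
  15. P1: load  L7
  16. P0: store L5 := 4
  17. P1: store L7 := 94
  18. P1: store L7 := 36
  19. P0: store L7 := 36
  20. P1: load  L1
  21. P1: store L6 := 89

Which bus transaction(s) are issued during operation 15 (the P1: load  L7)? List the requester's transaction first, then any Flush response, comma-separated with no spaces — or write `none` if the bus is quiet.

bus = none

1. P1: store L5 := 6  bus=[BusRdX]  L5: P0=I P1=M  mem[L5]=30
2. P0: store L7 := 52  bus=[BusRdX]  L7: P0=M P1=I  mem[L7]=30
3. P1: load  L7  bus=[BusRd,Flush]  L7: P0=S P1=S  mem[L7]=52
4. P1: store L7 := 8  bus=[BusUpgr]  L7: P0=I P1=M  mem[L7]=52
5. P0: load  L7  bus=[BusRd,Flush]  L7: P0=S P1=S  mem[L7]=8
6. P1: load  L7  bus=[-]  L7: P0=S P1=S  mem[L7]=8
7. P1: store L7 := 44  bus=[BusUpgr]  L7: P0=I P1=M  mem[L7]=8
8. P0: load  L7  bus=[BusRd,Flush]  L7: P0=S P1=S  mem[L7]=44
9. P1: store L7 := 52  bus=[BusUpgr]  L7: P0=I P1=M  mem[L7]=44
10. P1: load  L7  bus=[-]  L7: P0=I P1=M  mem[L7]=44
11. P0: load  L7  bus=[BusRd,Flush]  L7: P0=S P1=S  mem[L7]=52
12. P1: load  L5  bus=[-]  L5: P0=I P1=M  mem[L5]=30
13. P1: load  L7  bus=[-]  L7: P0=S P1=S  mem[L7]=52
14. P0: load  L1  bus=[BusRd]  L1: P0=E P1=I  mem[L1]=30
15. P1: load  L7  bus=[-]  L7: P0=S P1=S  mem[L7]=52
16. P0: store L5 := 4  bus=[BusRdX,Flush]  L5: P0=M P1=I  mem[L5]=6
17. P1: store L7 := 94  bus=[BusUpgr]  L7: P0=I P1=M  mem[L7]=52
18. P1: store L7 := 36  bus=[-]  L7: P0=I P1=M  mem[L7]=52
19. P0: store L7 := 36  bus=[BusRdX,Flush]  L7: P0=M P1=I  mem[L7]=36
20. P1: load  L1  bus=[BusRd]  L1: P0=S P1=S  mem[L1]=30
21. P1: store L6 := 89  bus=[BusRdX]  L6: P0=I P1=M  mem[L6]=60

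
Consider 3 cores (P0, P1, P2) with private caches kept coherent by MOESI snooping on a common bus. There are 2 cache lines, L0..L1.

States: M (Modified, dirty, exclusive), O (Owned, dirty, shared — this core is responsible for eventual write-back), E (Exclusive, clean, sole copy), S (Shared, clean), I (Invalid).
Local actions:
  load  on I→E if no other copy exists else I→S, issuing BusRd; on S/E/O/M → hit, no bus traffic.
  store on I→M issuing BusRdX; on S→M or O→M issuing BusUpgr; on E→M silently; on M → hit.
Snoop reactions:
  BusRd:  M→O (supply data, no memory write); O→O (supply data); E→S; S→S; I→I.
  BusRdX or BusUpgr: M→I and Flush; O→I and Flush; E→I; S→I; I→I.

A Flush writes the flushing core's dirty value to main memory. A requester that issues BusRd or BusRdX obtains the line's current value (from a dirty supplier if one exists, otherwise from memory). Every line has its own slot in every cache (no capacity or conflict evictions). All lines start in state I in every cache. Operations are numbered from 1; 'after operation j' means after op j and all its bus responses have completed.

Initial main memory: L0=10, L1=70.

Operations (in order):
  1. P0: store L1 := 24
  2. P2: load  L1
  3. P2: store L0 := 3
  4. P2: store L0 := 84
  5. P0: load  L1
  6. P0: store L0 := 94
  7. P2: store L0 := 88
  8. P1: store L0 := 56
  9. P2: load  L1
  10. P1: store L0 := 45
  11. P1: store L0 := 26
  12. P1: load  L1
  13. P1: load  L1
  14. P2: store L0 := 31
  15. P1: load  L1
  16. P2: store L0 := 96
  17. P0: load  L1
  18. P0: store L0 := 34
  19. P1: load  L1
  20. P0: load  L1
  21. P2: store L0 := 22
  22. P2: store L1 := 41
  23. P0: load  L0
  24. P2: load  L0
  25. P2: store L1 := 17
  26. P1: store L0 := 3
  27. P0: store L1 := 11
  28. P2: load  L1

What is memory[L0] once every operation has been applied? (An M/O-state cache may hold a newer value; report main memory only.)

1. P0: store L1 := 24  bus=[BusRdX]  L1: P0=M P1=I P2=I  mem[L1]=70
2. P2: load  L1  bus=[BusRd]  L1: P0=O P1=I P2=S  mem[L1]=70
3. P2: store L0 := 3  bus=[BusRdX]  L0: P0=I P1=I P2=M  mem[L0]=10
4. P2: store L0 := 84  bus=[-]  L0: P0=I P1=I P2=M  mem[L0]=10
5. P0: load  L1  bus=[-]  L1: P0=O P1=I P2=S  mem[L1]=70
6. P0: store L0 := 94  bus=[BusRdX,Flush]  L0: P0=M P1=I P2=I  mem[L0]=84
7. P2: store L0 := 88  bus=[BusRdX,Flush]  L0: P0=I P1=I P2=M  mem[L0]=94
8. P1: store L0 := 56  bus=[BusRdX,Flush]  L0: P0=I P1=M P2=I  mem[L0]=88
9. P2: load  L1  bus=[-]  L1: P0=O P1=I P2=S  mem[L1]=70
10. P1: store L0 := 45  bus=[-]  L0: P0=I P1=M P2=I  mem[L0]=88
11. P1: store L0 := 26  bus=[-]  L0: P0=I P1=M P2=I  mem[L0]=88
12. P1: load  L1  bus=[BusRd]  L1: P0=O P1=S P2=S  mem[L1]=70
13. P1: load  L1  bus=[-]  L1: P0=O P1=S P2=S  mem[L1]=70
14. P2: store L0 := 31  bus=[BusRdX,Flush]  L0: P0=I P1=I P2=M  mem[L0]=26
15. P1: load  L1  bus=[-]  L1: P0=O P1=S P2=S  mem[L1]=70
16. P2: store L0 := 96  bus=[-]  L0: P0=I P1=I P2=M  mem[L0]=26
17. P0: load  L1  bus=[-]  L1: P0=O P1=S P2=S  mem[L1]=70
18. P0: store L0 := 34  bus=[BusRdX,Flush]  L0: P0=M P1=I P2=I  mem[L0]=96
19. P1: load  L1  bus=[-]  L1: P0=O P1=S P2=S  mem[L1]=70
20. P0: load  L1  bus=[-]  L1: P0=O P1=S P2=S  mem[L1]=70
21. P2: store L0 := 22  bus=[BusRdX,Flush]  L0: P0=I P1=I P2=M  mem[L0]=34
22. P2: store L1 := 41  bus=[BusUpgr,Flush]  L1: P0=I P1=I P2=M  mem[L1]=24
23. P0: load  L0  bus=[BusRd]  L0: P0=S P1=I P2=O  mem[L0]=34
24. P2: load  L0  bus=[-]  L0: P0=S P1=I P2=O  mem[L0]=34
25. P2: store L1 := 17  bus=[-]  L1: P0=I P1=I P2=M  mem[L1]=24
26. P1: store L0 := 3  bus=[BusRdX,Flush]  L0: P0=I P1=M P2=I  mem[L0]=22
27. P0: store L1 := 11  bus=[BusRdX,Flush]  L1: P0=M P1=I P2=I  mem[L1]=17
28. P2: load  L1  bus=[BusRd]  L1: P0=O P1=I P2=S  mem[L1]=17

memory[L0] = 22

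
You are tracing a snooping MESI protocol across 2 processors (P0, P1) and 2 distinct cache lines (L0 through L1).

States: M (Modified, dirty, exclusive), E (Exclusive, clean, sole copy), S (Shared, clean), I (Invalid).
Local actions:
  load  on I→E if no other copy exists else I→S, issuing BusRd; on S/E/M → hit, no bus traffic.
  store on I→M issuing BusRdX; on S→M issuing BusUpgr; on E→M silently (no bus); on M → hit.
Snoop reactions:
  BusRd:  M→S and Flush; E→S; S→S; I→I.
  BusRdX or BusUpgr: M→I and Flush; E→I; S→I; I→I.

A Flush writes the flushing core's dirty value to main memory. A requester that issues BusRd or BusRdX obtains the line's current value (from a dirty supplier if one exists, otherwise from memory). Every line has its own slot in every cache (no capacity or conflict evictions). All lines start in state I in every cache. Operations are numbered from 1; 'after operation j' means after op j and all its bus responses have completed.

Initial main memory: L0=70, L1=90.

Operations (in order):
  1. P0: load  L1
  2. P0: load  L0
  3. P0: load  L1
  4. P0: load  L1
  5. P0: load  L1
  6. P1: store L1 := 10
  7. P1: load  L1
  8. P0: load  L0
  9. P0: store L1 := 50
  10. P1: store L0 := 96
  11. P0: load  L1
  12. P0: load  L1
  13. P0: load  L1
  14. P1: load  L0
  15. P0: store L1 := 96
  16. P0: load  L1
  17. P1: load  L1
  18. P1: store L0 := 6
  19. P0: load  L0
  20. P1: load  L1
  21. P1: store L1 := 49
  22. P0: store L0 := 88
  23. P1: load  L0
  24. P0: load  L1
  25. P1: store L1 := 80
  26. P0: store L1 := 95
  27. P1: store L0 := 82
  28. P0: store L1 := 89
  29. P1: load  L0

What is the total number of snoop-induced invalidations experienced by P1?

1. P0: load  L1  bus=[BusRd]  L1: P0=E P1=I  mem[L1]=90
2. P0: load  L0  bus=[BusRd]  L0: P0=E P1=I  mem[L0]=70
3. P0: load  L1  bus=[-]  L1: P0=E P1=I  mem[L1]=90
4. P0: load  L1  bus=[-]  L1: P0=E P1=I  mem[L1]=90
5. P0: load  L1  bus=[-]  L1: P0=E P1=I  mem[L1]=90
6. P1: store L1 := 10  bus=[BusRdX]  L1: P0=I P1=M  mem[L1]=90
7. P1: load  L1  bus=[-]  L1: P0=I P1=M  mem[L1]=90
8. P0: load  L0  bus=[-]  L0: P0=E P1=I  mem[L0]=70
9. P0: store L1 := 50  bus=[BusRdX,Flush]  L1: P0=M P1=I  mem[L1]=10
10. P1: store L0 := 96  bus=[BusRdX]  L0: P0=I P1=M  mem[L0]=70
11. P0: load  L1  bus=[-]  L1: P0=M P1=I  mem[L1]=10
12. P0: load  L1  bus=[-]  L1: P0=M P1=I  mem[L1]=10
13. P0: load  L1  bus=[-]  L1: P0=M P1=I  mem[L1]=10
14. P1: load  L0  bus=[-]  L0: P0=I P1=M  mem[L0]=70
15. P0: store L1 := 96  bus=[-]  L1: P0=M P1=I  mem[L1]=10
16. P0: load  L1  bus=[-]  L1: P0=M P1=I  mem[L1]=10
17. P1: load  L1  bus=[BusRd,Flush]  L1: P0=S P1=S  mem[L1]=96
18. P1: store L0 := 6  bus=[-]  L0: P0=I P1=M  mem[L0]=70
19. P0: load  L0  bus=[BusRd,Flush]  L0: P0=S P1=S  mem[L0]=6
20. P1: load  L1  bus=[-]  L1: P0=S P1=S  mem[L1]=96
21. P1: store L1 := 49  bus=[BusUpgr]  L1: P0=I P1=M  mem[L1]=96
22. P0: store L0 := 88  bus=[BusUpgr]  L0: P0=M P1=I  mem[L0]=6
23. P1: load  L0  bus=[BusRd,Flush]  L0: P0=S P1=S  mem[L0]=88
24. P0: load  L1  bus=[BusRd,Flush]  L1: P0=S P1=S  mem[L1]=49
25. P1: store L1 := 80  bus=[BusUpgr]  L1: P0=I P1=M  mem[L1]=49
26. P0: store L1 := 95  bus=[BusRdX,Flush]  L1: P0=M P1=I  mem[L1]=80
27. P1: store L0 := 82  bus=[BusUpgr]  L0: P0=I P1=M  mem[L0]=88
28. P0: store L1 := 89  bus=[-]  L1: P0=M P1=I  mem[L1]=80
29. P1: load  L0  bus=[-]  L0: P0=I P1=M  mem[L0]=88

invalidations = 3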